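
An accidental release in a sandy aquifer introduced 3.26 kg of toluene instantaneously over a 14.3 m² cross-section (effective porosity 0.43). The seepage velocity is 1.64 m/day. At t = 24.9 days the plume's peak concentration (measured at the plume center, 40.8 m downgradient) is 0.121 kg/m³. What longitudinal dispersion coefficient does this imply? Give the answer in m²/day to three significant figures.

0.0614 m²/day

At the plume center C_max = M/(n_e·A·√(4πDt)), so D = M²/(4πt·(n_e·A·C_max)²).
n_e·A·C_max = 0.43 × 14.3 × 0.121 = 0.7440 kg/m.
D = 3.26²/(4π × 24.9 × 0.7440²) = 0.0614 m²/day.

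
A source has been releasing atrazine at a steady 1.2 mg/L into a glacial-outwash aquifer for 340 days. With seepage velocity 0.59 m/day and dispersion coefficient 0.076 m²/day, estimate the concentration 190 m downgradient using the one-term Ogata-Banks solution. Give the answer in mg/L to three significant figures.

1.12 mg/L

For a continuous step input, C/C₀ ≈ ½·erfc((x−vt)/(2√(Dt))).
vt = 0.59 × 340 = 200.6 m and 2√(Dt) = 2√(0.076 × 340) = 10.17 m.
Argument (x−vt)/(2√(Dt)) = (190 − 200.6)/10.17 = -1.042; ½·erfc(-1.042) = 0.9297.
C = 1.2 × 0.9297 = 1.12 mg/L.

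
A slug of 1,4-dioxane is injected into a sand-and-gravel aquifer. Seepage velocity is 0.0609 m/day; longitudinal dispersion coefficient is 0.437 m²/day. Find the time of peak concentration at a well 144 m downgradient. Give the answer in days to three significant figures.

For the 1D instantaneous-source solution, setting ∂C/∂t = 0 at fixed x gives v²t² + 2Dt − x² = 0, so t = (√(D² + v²x²) − D)/v².
√(D² + v²x²) = √(0.437² + 0.0609² × 144²) = 8.780; v² = 0.00370881.
t = (8.780 − 0.437)/0.00370881 = 2250 days (vs. the pure-advection estimate x/v = 2360 d).

2250 days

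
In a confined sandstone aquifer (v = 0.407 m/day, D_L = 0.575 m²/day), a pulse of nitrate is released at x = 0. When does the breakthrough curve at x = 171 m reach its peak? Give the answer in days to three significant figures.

417 days

For the 1D instantaneous-source solution, setting ∂C/∂t = 0 at fixed x gives v²t² + 2Dt − x² = 0, so t = (√(D² + v²x²) − D)/v².
√(D² + v²x²) = √(0.575² + 0.407² × 171²) = 69.60; v² = 0.165649.
t = (69.60 − 0.575)/0.165649 = 417 days (vs. the pure-advection estimate x/v = 420 d).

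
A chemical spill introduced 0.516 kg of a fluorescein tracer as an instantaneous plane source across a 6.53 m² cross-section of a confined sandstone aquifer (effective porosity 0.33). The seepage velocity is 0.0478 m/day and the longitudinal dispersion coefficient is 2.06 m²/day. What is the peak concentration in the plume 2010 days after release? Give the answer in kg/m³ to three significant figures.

0.00105 kg/m³

The peak of an instantaneous 1D plume sits at x = vt; there the Gaussian factor is 1 and C_max = M/(n_e·A·√(4πDt)), where n_e·A is the pore area the mass is dissolved in.
√(4πDt) = √(4π × 2.06 × 2010) = 228.1 m, so C_max = 0.516/(0.33 × 6.53 × 228.1) = 0.00105 kg/m³.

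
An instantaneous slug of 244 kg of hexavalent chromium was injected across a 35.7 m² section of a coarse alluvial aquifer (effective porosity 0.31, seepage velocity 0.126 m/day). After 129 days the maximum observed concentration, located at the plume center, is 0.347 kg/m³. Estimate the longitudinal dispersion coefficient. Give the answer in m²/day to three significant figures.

2.49 m²/day

At the plume center C_max = M/(n_e·A·√(4πDt)), so D = M²/(4πt·(n_e·A·C_max)²).
n_e·A·C_max = 0.31 × 35.7 × 0.347 = 3.840 kg/m.
D = 244²/(4π × 129 × 3.840²) = 2.49 m²/day.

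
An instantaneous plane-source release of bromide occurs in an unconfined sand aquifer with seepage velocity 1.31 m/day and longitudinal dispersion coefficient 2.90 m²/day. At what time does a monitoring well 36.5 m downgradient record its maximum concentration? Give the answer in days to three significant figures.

26.2 days

For the 1D instantaneous-source solution, setting ∂C/∂t = 0 at fixed x gives v²t² + 2Dt − x² = 0, so t = (√(D² + v²x²) − D)/v².
√(D² + v²x²) = √(2.90² + 1.31² × 36.5²) = 47.90; v² = 1.7161.
t = (47.90 − 2.90)/1.7161 = 26.2 days (vs. the pure-advection estimate x/v = 27.9 d).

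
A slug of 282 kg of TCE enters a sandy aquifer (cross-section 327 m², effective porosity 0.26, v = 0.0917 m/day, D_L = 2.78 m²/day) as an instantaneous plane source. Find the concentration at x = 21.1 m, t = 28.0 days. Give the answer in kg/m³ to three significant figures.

For an instantaneous plane source, C(x,t) = M/(n_e·A·√(4πDt)) · exp(−(x−vt)²/(4Dt)), with n_e·A the pore (flow) area.
Plume center vt = 0.0917 × 28.0 = 2.5676 m, so the well at 21.1 m is 18.5324 m downgradient of the peak.
√(4πDt) = 31.28 m, giving peak height M/(n_e·A·√(4πDt)) = 282/(0.26 × 327 × 31.28) = 0.1060 kg/m³.
(x−vt)²/(4Dt) = (18.5324)²/(4 × 2.78 × 28.0) = 1.103; exp(−1.103) = 0.3319.
C = 0.1060 × 0.3319 = 0.0352 kg/m³.

0.0352 kg/m³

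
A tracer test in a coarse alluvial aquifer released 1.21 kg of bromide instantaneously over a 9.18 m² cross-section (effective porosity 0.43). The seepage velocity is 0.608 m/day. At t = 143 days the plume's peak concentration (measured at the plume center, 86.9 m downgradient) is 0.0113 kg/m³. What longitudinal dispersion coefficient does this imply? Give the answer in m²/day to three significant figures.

0.409 m²/day

At the plume center C_max = M/(n_e·A·√(4πDt)), so D = M²/(4πt·(n_e·A·C_max)²).
n_e·A·C_max = 0.43 × 9.18 × 0.0113 = 0.04461 kg/m.
D = 1.21²/(4π × 143 × 0.04461²) = 0.409 m²/day.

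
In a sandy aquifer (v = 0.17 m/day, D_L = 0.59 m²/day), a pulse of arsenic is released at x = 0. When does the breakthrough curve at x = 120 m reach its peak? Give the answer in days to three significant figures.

For the 1D instantaneous-source solution, setting ∂C/∂t = 0 at fixed x gives v²t² + 2Dt − x² = 0, so t = (√(D² + v²x²) − D)/v².
√(D² + v²x²) = √(0.59² + 0.17² × 120²) = 20.41; v² = 0.0289.
t = (20.41 − 0.59)/0.0289 = 686 days (vs. the pure-advection estimate x/v = 706 d).

686 days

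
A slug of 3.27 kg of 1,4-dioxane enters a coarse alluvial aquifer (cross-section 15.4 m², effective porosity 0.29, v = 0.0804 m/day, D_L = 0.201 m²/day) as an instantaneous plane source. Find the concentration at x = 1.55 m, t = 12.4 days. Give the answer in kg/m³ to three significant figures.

0.127 kg/m³

For an instantaneous plane source, C(x,t) = M/(n_e·A·√(4πDt)) · exp(−(x−vt)²/(4Dt)), with n_e·A the pore (flow) area.
Plume center vt = 0.0804 × 12.4 = 0.99696 m, so the well at 1.55 m is 0.55304 m downgradient of the peak.
√(4πDt) = 5.596 m, giving peak height M/(n_e·A·√(4πDt)) = 3.27/(0.29 × 15.4 × 5.596) = 0.1308 kg/m³.
(x−vt)²/(4Dt) = (0.55304)²/(4 × 0.201 × 12.4) = 0.03068; exp(−0.03068) = 0.9698.
C = 0.1308 × 0.9698 = 0.127 kg/m³.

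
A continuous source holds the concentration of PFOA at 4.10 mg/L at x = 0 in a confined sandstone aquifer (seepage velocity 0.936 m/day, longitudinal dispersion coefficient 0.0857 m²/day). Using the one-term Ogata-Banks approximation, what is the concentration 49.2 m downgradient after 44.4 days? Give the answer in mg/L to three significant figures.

For a continuous step input, C/C₀ ≈ ½·erfc((x−vt)/(2√(Dt))).
vt = 0.936 × 44.4 = 41.5584 m and 2√(Dt) = 2√(0.0857 × 44.4) = 3.901 m.
Argument (x−vt)/(2√(Dt)) = (49.2 − 41.5584)/3.901 = 1.959; ½·erfc(1.959) = 0.002799.
C = 4.10 × 0.002799 = 0.0115 mg/L.

0.0115 mg/L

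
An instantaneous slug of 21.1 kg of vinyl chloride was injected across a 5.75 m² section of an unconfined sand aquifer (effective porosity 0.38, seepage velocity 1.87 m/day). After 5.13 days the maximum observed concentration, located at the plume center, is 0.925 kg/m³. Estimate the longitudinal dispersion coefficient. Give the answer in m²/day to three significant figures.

1.69 m²/day

At the plume center C_max = M/(n_e·A·√(4πDt)), so D = M²/(4πt·(n_e·A·C_max)²).
n_e·A·C_max = 0.38 × 5.75 × 0.925 = 2.021 kg/m.
D = 21.1²/(4π × 5.13 × 2.021²) = 1.69 m²/day.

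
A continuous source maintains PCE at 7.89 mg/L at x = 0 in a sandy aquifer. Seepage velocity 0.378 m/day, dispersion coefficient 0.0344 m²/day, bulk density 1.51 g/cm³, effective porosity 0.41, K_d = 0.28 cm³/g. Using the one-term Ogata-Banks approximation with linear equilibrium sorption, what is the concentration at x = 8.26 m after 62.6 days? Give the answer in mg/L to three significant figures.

7.81 mg/L

Retardation factor R = 1 + ρ_b·K_d/n = 1 + 1.51 × 0.28/0.41 = 2.031.
Sorption retards both mechanisms: v_R = v/R = 0.1861 m/day, D_R = D/R = 0.01694 m²/day.
v_R·t = 0.1861 × 62.6 = 11.64986 m; 2√(D_R t) = 2.060 m; argument = (8.26 − 11.64986)/2.060 = -1.646.
C = C₀ × ½·erfc(-1.646) = 7.89 × 0.9900 = 7.81 mg/L.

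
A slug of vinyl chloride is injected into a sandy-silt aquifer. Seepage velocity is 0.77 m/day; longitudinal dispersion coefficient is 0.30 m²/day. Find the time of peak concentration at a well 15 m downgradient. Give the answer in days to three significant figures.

For the 1D instantaneous-source solution, setting ∂C/∂t = 0 at fixed x gives v²t² + 2Dt − x² = 0, so t = (√(D² + v²x²) − D)/v².
√(D² + v²x²) = √(0.30² + 0.77² × 15²) = 11.55; v² = 0.5929.
t = (11.55 − 0.30)/0.5929 = 19.0 days (vs. the pure-advection estimate x/v = 19.5 d).

19.0 days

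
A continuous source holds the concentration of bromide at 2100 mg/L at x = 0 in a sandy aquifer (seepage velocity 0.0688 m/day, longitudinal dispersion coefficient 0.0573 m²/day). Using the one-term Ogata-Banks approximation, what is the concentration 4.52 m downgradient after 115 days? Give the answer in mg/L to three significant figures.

For a continuous step input, C/C₀ ≈ ½·erfc((x−vt)/(2√(Dt))).
vt = 0.0688 × 115 = 7.912 m and 2√(Dt) = 2√(0.0573 × 115) = 5.134 m.
Argument (x−vt)/(2√(Dt)) = (4.52 − 7.912)/5.134 = -0.6607; ½·erfc(-0.6607) = 0.8249.
C = 2100 × 0.8249 = 1730 mg/L.

1730 mg/L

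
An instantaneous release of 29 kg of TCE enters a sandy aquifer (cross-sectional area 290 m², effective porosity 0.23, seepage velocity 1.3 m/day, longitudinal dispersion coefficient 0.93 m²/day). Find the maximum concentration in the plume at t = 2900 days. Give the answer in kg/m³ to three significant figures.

0.00236 kg/m³

The peak of an instantaneous 1D plume sits at x = vt; there the Gaussian factor is 1 and C_max = M/(n_e·A·√(4πDt)), where n_e·A is the pore area the mass is dissolved in.
√(4πDt) = √(4π × 0.93 × 2900) = 184.1 m, so C_max = 29/(0.23 × 290 × 184.1) = 0.00236 kg/m³.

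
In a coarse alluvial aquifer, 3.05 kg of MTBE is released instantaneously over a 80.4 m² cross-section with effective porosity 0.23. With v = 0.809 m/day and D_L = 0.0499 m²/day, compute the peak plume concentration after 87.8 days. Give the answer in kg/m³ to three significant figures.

The peak of an instantaneous 1D plume sits at x = vt; there the Gaussian factor is 1 and C_max = M/(n_e·A·√(4πDt)), where n_e·A is the pore area the mass is dissolved in.
√(4πDt) = √(4π × 0.0499 × 87.8) = 7.420 m, so C_max = 3.05/(0.23 × 80.4 × 7.420) = 0.0222 kg/m³.

0.0222 kg/m³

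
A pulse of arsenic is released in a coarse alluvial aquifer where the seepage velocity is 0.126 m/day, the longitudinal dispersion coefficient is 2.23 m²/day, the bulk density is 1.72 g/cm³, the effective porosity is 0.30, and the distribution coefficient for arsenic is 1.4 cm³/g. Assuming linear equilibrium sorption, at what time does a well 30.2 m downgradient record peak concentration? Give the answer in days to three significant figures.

1240 days

Retardation factor R = 1 + ρ_b·K_d/n = 1 + 1.72 × 1.4/0.30 = 9.027.
Sorption retards both mechanisms: v_R = v/R = 0.01396 m/day, D_R = D/R = 0.2470 m²/day.
Peak time from v_R²t² + 2D_R t − x² = 0: t = (√(D_R² + v_R²x²) − D_R)/v_R².
√(D_R² + v_R²x²) = √(0.2470² + 0.01396² × 30.2²) = 0.4886; v_R² = 0.0001949.
t = (0.4886 − 0.2470)/0.0001949 = 1240 days.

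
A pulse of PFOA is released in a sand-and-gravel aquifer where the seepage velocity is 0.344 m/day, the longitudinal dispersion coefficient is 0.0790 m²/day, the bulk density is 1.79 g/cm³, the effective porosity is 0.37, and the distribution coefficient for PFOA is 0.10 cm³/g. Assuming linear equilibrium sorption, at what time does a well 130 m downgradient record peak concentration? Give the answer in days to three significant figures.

560 days

Retardation factor R = 1 + ρ_b·K_d/n = 1 + 1.79 × 0.10/0.37 = 1.484.
Sorption retards both mechanisms: v_R = v/R = 0.2318 m/day, D_R = D/R = 0.05323 m²/day.
Peak time from v_R²t² + 2D_R t − x² = 0: t = (√(D_R² + v_R²x²) − D_R)/v_R².
√(D_R² + v_R²x²) = √(0.05323² + 0.2318² × 130²) = 30.13; v_R² = 0.05373.
t = (30.13 − 0.05323)/0.05373 = 560 days.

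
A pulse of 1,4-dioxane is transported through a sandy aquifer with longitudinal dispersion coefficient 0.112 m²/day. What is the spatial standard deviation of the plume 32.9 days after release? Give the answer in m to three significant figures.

Dispersive spreading gives a Gaussian with σ² = 2Dt; advection only shifts the center.
σ = √(2 × 0.112 × 32.9) = 2.71 m.

2.71 m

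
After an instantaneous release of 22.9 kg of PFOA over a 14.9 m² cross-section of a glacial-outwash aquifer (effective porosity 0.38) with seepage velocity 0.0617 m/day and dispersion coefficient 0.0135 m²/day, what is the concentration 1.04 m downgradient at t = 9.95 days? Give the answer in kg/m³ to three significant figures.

2.22 kg/m³

For an instantaneous plane source, C(x,t) = M/(n_e·A·√(4πDt)) · exp(−(x−vt)²/(4Dt)), with n_e·A the pore (flow) area.
Plume center vt = 0.0617 × 9.95 = 0.613915 m, so the well at 1.04 m is 0.426085 m downgradient of the peak.
√(4πDt) = 1.299 m, giving peak height M/(n_e·A·√(4πDt)) = 22.9/(0.38 × 14.9 × 1.299) = 3.114 kg/m³.
(x−vt)²/(4Dt) = (0.426085)²/(4 × 0.0135 × 9.95) = 0.3379; exp(−0.3379) = 0.7133.
C = 3.114 × 0.7133 = 2.22 kg/m³.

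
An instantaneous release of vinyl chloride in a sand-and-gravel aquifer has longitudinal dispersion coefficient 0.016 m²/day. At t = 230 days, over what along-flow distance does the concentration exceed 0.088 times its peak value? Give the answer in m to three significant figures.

12.0 m

The plume is Gaussian with σ = √(2Dt) = √(2 × 0.016 × 230) = 2.713 m.
C/C_peak = exp(−Δx²/(2σ²)) = 0.088 ⇒ Δx = σ·√(−2 ln 0.088) = 2.713 × 2.205 = 5.982 m.
Width = 2Δx = 12.0 m.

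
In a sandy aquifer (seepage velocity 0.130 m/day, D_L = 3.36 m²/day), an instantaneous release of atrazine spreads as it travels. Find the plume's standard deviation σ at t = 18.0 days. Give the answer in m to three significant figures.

11.0 m

Dispersive spreading gives a Gaussian with σ² = 2Dt; advection only shifts the center.
σ = √(2 × 3.36 × 18.0) = 11.0 m.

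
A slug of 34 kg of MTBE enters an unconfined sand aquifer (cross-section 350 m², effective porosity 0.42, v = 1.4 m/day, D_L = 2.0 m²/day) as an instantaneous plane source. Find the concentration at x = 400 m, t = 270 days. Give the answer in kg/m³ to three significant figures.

For an instantaneous plane source, C(x,t) = M/(n_e·A·√(4πDt)) · exp(−(x−vt)²/(4Dt)), with n_e·A the pore (flow) area.
Plume center vt = 1.4 × 270 = 378 m, so the well at 400 m is 22 m downgradient of the peak.
√(4πDt) = 82.38 m, giving peak height M/(n_e·A·√(4πDt)) = 34/(0.42 × 350 × 82.38) = 0.002808 kg/m³.
(x−vt)²/(4Dt) = (22)²/(4 × 2.0 × 270) = 0.2241; exp(−0.2241) = 0.7992.
C = 0.002808 × 0.7992 = 0.00224 kg/m³.

0.00224 kg/m³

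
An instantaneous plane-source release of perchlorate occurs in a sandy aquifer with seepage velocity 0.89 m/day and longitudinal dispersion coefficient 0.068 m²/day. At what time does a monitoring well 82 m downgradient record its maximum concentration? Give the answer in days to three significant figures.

92.0 days

For the 1D instantaneous-source solution, setting ∂C/∂t = 0 at fixed x gives v²t² + 2Dt − x² = 0, so t = (√(D² + v²x²) − D)/v².
√(D² + v²x²) = √(0.068² + 0.89² × 82²) = 72.98; v² = 0.7921.
t = (72.98 − 0.068)/0.7921 = 92.0 days (vs. the pure-advection estimate x/v = 92.1 d).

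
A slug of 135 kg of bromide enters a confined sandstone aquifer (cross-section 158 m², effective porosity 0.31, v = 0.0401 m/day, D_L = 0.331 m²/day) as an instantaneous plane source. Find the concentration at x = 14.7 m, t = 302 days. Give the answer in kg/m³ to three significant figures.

0.0765 kg/m³

For an instantaneous plane source, C(x,t) = M/(n_e·A·√(4πDt)) · exp(−(x−vt)²/(4Dt)), with n_e·A the pore (flow) area.
Plume center vt = 0.0401 × 302 = 12.1102 m, so the well at 14.7 m is 2.5898 m downgradient of the peak.
√(4πDt) = 35.44 m, giving peak height M/(n_e·A·√(4πDt)) = 135/(0.31 × 158 × 35.44) = 0.07777 kg/m³.
(x−vt)²/(4Dt) = (2.5898)²/(4 × 0.331 × 302) = 0.01677; exp(−0.01677) = 0.9834.
C = 0.07777 × 0.9834 = 0.0765 kg/m³.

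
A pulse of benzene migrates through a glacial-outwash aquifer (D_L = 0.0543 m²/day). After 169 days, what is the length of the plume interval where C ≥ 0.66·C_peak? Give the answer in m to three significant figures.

The plume is Gaussian with σ = √(2Dt) = √(2 × 0.0543 × 169) = 4.284 m.
C/C_peak = exp(−Δx²/(2σ²)) = 0.66 ⇒ Δx = σ·√(−2 ln 0.66) = 4.284 × 0.9116 = 3.905 m.
Width = 2Δx = 7.81 m.

7.81 m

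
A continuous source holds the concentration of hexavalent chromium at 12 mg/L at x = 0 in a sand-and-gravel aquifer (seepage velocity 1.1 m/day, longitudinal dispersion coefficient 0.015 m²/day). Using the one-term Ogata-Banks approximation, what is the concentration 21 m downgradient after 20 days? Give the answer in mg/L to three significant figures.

10.8 mg/L

For a continuous step input, C/C₀ ≈ ½·erfc((x−vt)/(2√(Dt))).
vt = 1.1 × 20 = 22 m and 2√(Dt) = 2√(0.015 × 20) = 1.095 m.
Argument (x−vt)/(2√(Dt)) = (21 − 22)/1.095 = -0.9132; ½·erfc(-0.9132) = 0.9017.
C = 12 × 0.9017 = 10.8 mg/L.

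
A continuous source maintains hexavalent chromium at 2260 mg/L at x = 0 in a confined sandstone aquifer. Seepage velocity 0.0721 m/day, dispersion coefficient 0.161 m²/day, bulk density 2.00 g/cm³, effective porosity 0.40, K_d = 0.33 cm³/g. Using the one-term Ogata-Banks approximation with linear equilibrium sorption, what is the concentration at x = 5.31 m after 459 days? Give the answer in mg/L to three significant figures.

Retardation factor R = 1 + ρ_b·K_d/n = 1 + 2.00 × 0.33/0.40 = 2.650.
Sorption retards both mechanisms: v_R = v/R = 0.02721 m/day, D_R = D/R = 0.06075 m²/day.
v_R·t = 0.02721 × 459 = 12.48939 m; 2√(D_R t) = 10.56 m; argument = (5.31 − 12.48939)/10.56 = -0.6799.
C = C₀ × ½·erfc(-0.6799) = 2260 × 0.8319 = 1880 mg/L.

1880 mg/L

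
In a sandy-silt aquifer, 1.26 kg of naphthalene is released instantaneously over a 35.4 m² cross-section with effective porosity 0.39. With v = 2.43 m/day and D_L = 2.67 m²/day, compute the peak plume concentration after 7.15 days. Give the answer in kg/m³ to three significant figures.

The peak of an instantaneous 1D plume sits at x = vt; there the Gaussian factor is 1 and C_max = M/(n_e·A·√(4πDt)), where n_e·A is the pore area the mass is dissolved in.
√(4πDt) = √(4π × 2.67 × 7.15) = 15.49 m, so C_max = 1.26/(0.39 × 35.4 × 15.49) = 0.00589 kg/m³.

0.00589 kg/m³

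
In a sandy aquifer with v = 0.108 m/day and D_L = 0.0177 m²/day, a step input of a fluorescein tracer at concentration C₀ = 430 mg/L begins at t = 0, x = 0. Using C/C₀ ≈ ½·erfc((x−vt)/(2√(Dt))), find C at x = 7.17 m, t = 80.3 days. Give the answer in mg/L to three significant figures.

For a continuous step input, C/C₀ ≈ ½·erfc((x−vt)/(2√(Dt))).
vt = 0.108 × 80.3 = 8.6724 m and 2√(Dt) = 2√(0.0177 × 80.3) = 2.384 m.
Argument (x−vt)/(2√(Dt)) = (7.17 − 8.6724)/2.384 = -0.6302; ½·erfc(-0.6302) = 0.8136.
C = 430 × 0.8136 = 350 mg/L.

350 mg/L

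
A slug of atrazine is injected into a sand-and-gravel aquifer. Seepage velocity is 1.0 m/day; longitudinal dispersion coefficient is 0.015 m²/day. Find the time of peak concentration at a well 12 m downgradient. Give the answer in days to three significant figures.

For the 1D instantaneous-source solution, setting ∂C/∂t = 0 at fixed x gives v²t² + 2Dt − x² = 0, so t = (√(D² + v²x²) − D)/v².
√(D² + v²x²) = √(0.015² + 1.0² × 12²) = 12.00; v² = 1.
t = (12.00 − 0.015)/1 = 12.0 days (vs. the pure-advection estimate x/v = 12.0 d).

12.0 days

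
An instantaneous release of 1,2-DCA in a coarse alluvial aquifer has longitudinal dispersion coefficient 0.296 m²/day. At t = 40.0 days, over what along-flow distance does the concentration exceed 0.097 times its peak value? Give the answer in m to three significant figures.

21.0 m

The plume is Gaussian with σ = √(2Dt) = √(2 × 0.296 × 40.0) = 4.866 m.
C/C_peak = exp(−Δx²/(2σ²)) = 0.097 ⇒ Δx = σ·√(−2 ln 0.097) = 4.866 × 2.160 = 10.51 m.
Width = 2Δx = 21.0 m.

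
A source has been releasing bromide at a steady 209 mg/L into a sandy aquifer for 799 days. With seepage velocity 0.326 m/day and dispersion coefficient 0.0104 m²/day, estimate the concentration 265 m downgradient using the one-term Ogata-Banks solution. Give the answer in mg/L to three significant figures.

27.9 mg/L

For a continuous step input, C/C₀ ≈ ½·erfc((x−vt)/(2√(Dt))).
vt = 0.326 × 799 = 260.474 m and 2√(Dt) = 2√(0.0104 × 799) = 5.765 m.
Argument (x−vt)/(2√(Dt)) = (265 − 260.474)/5.765 = 0.7851; ½·erfc(0.7851) = 0.1334.
C = 209 × 0.1334 = 27.9 mg/L.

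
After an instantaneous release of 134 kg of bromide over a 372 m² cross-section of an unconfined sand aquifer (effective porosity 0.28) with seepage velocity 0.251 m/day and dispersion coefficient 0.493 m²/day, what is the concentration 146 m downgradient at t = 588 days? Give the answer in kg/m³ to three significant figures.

0.0213 kg/m³

For an instantaneous plane source, C(x,t) = M/(n_e·A·√(4πDt)) · exp(−(x−vt)²/(4Dt)), with n_e·A the pore (flow) area.
Plume center vt = 0.251 × 588 = 147.588 m, so the well at 146 m is 1.588 m upgradient of the peak.
√(4πDt) = 60.36 m, giving peak height M/(n_e·A·√(4πDt)) = 134/(0.28 × 372 × 60.36) = 0.02131 kg/m³.
(x−vt)²/(4Dt) = (-1.588)²/(4 × 0.493 × 588) = 0.002175; exp(−0.002175) = 0.9978.
C = 0.02131 × 0.9978 = 0.0213 kg/m³.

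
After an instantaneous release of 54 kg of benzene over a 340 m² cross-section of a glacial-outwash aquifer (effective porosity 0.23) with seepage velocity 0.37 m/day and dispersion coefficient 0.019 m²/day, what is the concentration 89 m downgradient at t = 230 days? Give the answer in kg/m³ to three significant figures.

0.0390 kg/m³

For an instantaneous plane source, C(x,t) = M/(n_e·A·√(4πDt)) · exp(−(x−vt)²/(4Dt)), with n_e·A the pore (flow) area.
Plume center vt = 0.37 × 230 = 85.1 m, so the well at 89 m is 3.9 m downgradient of the peak.
√(4πDt) = 7.410 m, giving peak height M/(n_e·A·√(4πDt)) = 54/(0.23 × 340 × 7.410) = 0.09319 kg/m³.
(x−vt)²/(4Dt) = (3.9)²/(4 × 0.019 × 230) = 0.8701; exp(−0.8701) = 0.4189.
C = 0.09319 × 0.4189 = 0.0390 kg/m³.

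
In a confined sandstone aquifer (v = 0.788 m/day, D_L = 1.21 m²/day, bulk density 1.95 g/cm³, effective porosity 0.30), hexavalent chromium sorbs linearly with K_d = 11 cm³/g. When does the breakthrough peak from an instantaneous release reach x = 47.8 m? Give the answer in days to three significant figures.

Retardation factor R = 1 + ρ_b·K_d/n = 1 + 1.95 × 11/0.30 = 72.50.
Sorption retards both mechanisms: v_R = v/R = 0.01087 m/day, D_R = D/R = 0.01669 m²/day.
Peak time from v_R²t² + 2D_R t − x² = 0: t = (√(D_R² + v_R²x²) − D_R)/v_R².
√(D_R² + v_R²x²) = √(0.01669² + 0.01087² × 47.8²) = 0.5199; v_R² = 0.0001182.
t = (0.5199 − 0.01669)/0.0001182 = 4260 days.

4260 days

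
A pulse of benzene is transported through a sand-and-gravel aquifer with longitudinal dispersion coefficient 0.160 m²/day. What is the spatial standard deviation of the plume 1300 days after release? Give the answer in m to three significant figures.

Dispersive spreading gives a Gaussian with σ² = 2Dt; advection only shifts the center.
σ = √(2 × 0.160 × 1300) = 20.4 m.

20.4 m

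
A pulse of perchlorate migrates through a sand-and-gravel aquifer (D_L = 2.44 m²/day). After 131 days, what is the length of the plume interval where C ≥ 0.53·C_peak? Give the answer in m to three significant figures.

The plume is Gaussian with σ = √(2Dt) = √(2 × 2.44 × 131) = 25.28 m.
C/C_peak = exp(−Δx²/(2σ²)) = 0.53 ⇒ Δx = σ·√(−2 ln 0.53) = 25.28 × 1.127 = 28.49 m.
Width = 2Δx = 57.0 m.

57.0 m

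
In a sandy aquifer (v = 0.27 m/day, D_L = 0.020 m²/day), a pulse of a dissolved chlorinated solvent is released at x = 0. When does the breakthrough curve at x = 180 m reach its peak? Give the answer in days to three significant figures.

666 days

For the 1D instantaneous-source solution, setting ∂C/∂t = 0 at fixed x gives v²t² + 2Dt − x² = 0, so t = (√(D² + v²x²) − D)/v².
√(D² + v²x²) = √(0.020² + 0.27² × 180²) = 48.60; v² = 0.0729.
t = (48.60 − 0.020)/0.0729 = 666 days (vs. the pure-advection estimate x/v = 667 d).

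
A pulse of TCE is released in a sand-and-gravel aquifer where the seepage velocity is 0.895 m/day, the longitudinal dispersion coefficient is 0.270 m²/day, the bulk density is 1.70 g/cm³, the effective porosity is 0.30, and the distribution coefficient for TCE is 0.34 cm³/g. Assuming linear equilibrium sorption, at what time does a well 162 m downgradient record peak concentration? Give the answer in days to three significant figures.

Retardation factor R = 1 + ρ_b·K_d/n = 1 + 1.70 × 0.34/0.30 = 2.927.
Sorption retards both mechanisms: v_R = v/R = 0.3058 m/day, D_R = D/R = 0.09224 m²/day.
Peak time from v_R²t² + 2D_R t − x² = 0: t = (√(D_R² + v_R²x²) − D_R)/v_R².
√(D_R² + v_R²x²) = √(0.09224² + 0.3058² × 162²) = 49.54; v_R² = 0.09351.
t = (49.54 − 0.09224)/0.09351 = 529 days.

529 days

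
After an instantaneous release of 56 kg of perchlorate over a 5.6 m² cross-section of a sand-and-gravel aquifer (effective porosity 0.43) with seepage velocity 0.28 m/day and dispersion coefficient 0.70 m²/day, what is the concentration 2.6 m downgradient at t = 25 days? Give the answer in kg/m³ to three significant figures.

For an instantaneous plane source, C(x,t) = M/(n_e·A·√(4πDt)) · exp(−(x−vt)²/(4Dt)), with n_e·A the pore (flow) area.
Plume center vt = 0.28 × 25 = 7 m, so the well at 2.6 m is 4.4 m upgradient of the peak.
√(4πDt) = 14.83 m, giving peak height M/(n_e·A·√(4πDt)) = 56/(0.43 × 5.6 × 14.83) = 1.568 kg/m³.
(x−vt)²/(4Dt) = (-4.4)²/(4 × 0.70 × 25) = 0.2766; exp(−0.2766) = 0.7584.
C = 1.568 × 0.7584 = 1.19 kg/m³.

1.19 kg/m³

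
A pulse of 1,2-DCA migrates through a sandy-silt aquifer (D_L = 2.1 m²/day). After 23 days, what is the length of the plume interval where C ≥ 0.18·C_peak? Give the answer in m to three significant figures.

The plume is Gaussian with σ = √(2Dt) = √(2 × 2.1 × 23) = 9.829 m.
C/C_peak = exp(−Δx²/(2σ²)) = 0.18 ⇒ Δx = σ·√(−2 ln 0.18) = 9.829 × 1.852 = 18.20 m.
Width = 2Δx = 36.4 m.

36.4 m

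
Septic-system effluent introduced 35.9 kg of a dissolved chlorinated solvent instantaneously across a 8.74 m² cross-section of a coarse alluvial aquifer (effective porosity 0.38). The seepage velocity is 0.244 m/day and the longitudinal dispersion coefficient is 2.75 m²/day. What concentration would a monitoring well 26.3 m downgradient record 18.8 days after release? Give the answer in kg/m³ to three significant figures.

0.0434 kg/m³

For an instantaneous plane source, C(x,t) = M/(n_e·A·√(4πDt)) · exp(−(x−vt)²/(4Dt)), with n_e·A the pore (flow) area.
Plume center vt = 0.244 × 18.8 = 4.5872 m, so the well at 26.3 m is 21.7128 m downgradient of the peak.
√(4πDt) = 25.49 m, giving peak height M/(n_e·A·√(4πDt)) = 35.9/(0.38 × 8.74 × 25.49) = 0.4241 kg/m³.
(x−vt)²/(4Dt) = (21.7128)²/(4 × 2.75 × 18.8) = 2.280; exp(−2.280) = 0.1023.
C = 0.4241 × 0.1023 = 0.0434 kg/m³.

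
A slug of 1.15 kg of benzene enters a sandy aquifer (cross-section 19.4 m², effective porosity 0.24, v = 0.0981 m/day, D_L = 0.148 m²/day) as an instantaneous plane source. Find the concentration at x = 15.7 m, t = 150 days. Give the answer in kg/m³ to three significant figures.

0.0146 kg/m³

For an instantaneous plane source, C(x,t) = M/(n_e·A·√(4πDt)) · exp(−(x−vt)²/(4Dt)), with n_e·A the pore (flow) area.
Plume center vt = 0.0981 × 150 = 14.715 m, so the well at 15.7 m is 0.985 m downgradient of the peak.
√(4πDt) = 16.70 m, giving peak height M/(n_e·A·√(4πDt)) = 1.15/(0.24 × 19.4 × 16.70) = 0.01479 kg/m³.
(x−vt)²/(4Dt) = (0.985)²/(4 × 0.148 × 150) = 0.01093; exp(−0.01093) = 0.9891.
C = 0.01479 × 0.9891 = 0.0146 kg/m³.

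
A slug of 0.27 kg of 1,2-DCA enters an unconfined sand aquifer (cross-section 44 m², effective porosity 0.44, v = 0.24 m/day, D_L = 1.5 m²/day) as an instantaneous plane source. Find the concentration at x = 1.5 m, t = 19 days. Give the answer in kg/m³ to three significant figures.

For an instantaneous plane source, C(x,t) = M/(n_e·A·√(4πDt)) · exp(−(x−vt)²/(4Dt)), with n_e·A the pore (flow) area.
Plume center vt = 0.24 × 19 = 4.56 m, so the well at 1.5 m is 3.06 m upgradient of the peak.
√(4πDt) = 18.92 m, giving peak height M/(n_e·A·√(4πDt)) = 0.27/(0.44 × 44 × 18.92) = 0.0007371 kg/m³.
(x−vt)²/(4Dt) = (-3.06)²/(4 × 1.5 × 19) = 0.08214; exp(−0.08214) = 0.9211.
C = 0.0007371 × 0.9211 = 0.000679 kg/m³.

0.000679 kg/m³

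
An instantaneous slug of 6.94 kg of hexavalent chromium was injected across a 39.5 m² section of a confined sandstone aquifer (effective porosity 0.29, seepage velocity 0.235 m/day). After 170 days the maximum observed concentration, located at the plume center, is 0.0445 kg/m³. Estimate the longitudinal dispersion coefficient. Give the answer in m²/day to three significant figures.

At the plume center C_max = M/(n_e·A·√(4πDt)), so D = M²/(4πt·(n_e·A·C_max)²).
n_e·A·C_max = 0.29 × 39.5 × 0.0445 = 0.5097 kg/m.
D = 6.94²/(4π × 170 × 0.5097²) = 0.0868 m²/day.

0.0868 m²/day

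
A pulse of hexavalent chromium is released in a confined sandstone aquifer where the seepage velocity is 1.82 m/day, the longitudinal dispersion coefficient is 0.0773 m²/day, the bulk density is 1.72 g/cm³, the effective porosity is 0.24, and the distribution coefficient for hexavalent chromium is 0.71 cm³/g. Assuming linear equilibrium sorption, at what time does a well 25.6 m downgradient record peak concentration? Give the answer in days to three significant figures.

Retardation factor R = 1 + ρ_b·K_d/n = 1 + 1.72 × 0.71/0.24 = 6.088.
Sorption retards both mechanisms: v_R = v/R = 0.2989 m/day, D_R = D/R = 0.01270 m²/day.
Peak time from v_R²t² + 2D_R t − x² = 0: t = (√(D_R² + v_R²x²) − D_R)/v_R².
√(D_R² + v_R²x²) = √(0.01270² + 0.2989² × 25.6²) = 7.652; v_R² = 0.08934.
t = (7.652 − 0.01270)/0.08934 = 85.5 days.

85.5 days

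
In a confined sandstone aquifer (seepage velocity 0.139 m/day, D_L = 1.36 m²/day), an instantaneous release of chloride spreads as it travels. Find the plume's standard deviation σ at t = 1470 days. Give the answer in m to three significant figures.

63.2 m

Dispersive spreading gives a Gaussian with σ² = 2Dt; advection only shifts the center.
σ = √(2 × 1.36 × 1470) = 63.2 m.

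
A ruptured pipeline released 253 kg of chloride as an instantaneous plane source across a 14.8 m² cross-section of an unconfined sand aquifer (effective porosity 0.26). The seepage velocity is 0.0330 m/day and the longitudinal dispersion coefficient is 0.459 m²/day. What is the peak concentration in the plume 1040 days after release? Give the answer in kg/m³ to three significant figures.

0.849 kg/m³

The peak of an instantaneous 1D plume sits at x = vt; there the Gaussian factor is 1 and C_max = M/(n_e·A·√(4πDt)), where n_e·A is the pore area the mass is dissolved in.
√(4πDt) = √(4π × 0.459 × 1040) = 77.45 m, so C_max = 253/(0.26 × 14.8 × 77.45) = 0.849 kg/m³.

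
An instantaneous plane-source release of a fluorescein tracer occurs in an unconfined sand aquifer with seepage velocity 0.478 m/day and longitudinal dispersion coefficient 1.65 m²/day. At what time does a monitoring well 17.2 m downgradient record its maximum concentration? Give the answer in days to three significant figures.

For the 1D instantaneous-source solution, setting ∂C/∂t = 0 at fixed x gives v²t² + 2Dt − x² = 0, so t = (√(D² + v²x²) − D)/v².
√(D² + v²x²) = √(1.65² + 0.478² × 17.2²) = 8.386; v² = 0.228484.
t = (8.386 − 1.65)/0.228484 = 29.5 days (vs. the pure-advection estimate x/v = 36.0 d).

29.5 days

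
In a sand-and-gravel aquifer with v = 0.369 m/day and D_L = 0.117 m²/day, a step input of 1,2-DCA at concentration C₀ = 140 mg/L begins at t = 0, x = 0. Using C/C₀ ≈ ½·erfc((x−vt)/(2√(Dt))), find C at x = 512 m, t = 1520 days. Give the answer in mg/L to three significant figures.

For a continuous step input, C/C₀ ≈ ½·erfc((x−vt)/(2√(Dt))).
vt = 0.369 × 1520 = 560.88 m and 2√(Dt) = 2√(0.117 × 1520) = 26.67 m.
Argument (x−vt)/(2√(Dt)) = (512 − 560.88)/26.67 = -1.833; ½·erfc(-1.833) = 0.9952.
C = 140 × 0.9952 = 139 mg/L.

139 mg/L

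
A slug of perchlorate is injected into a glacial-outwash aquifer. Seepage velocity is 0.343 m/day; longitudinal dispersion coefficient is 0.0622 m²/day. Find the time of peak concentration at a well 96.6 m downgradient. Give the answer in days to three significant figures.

281 days

For the 1D instantaneous-source solution, setting ∂C/∂t = 0 at fixed x gives v²t² + 2Dt − x² = 0, so t = (√(D² + v²x²) − D)/v².
√(D² + v²x²) = √(0.0622² + 0.343² × 96.6²) = 33.13; v² = 0.117649.
t = (33.13 − 0.0622)/0.117649 = 281 days (vs. the pure-advection estimate x/v = 282 d).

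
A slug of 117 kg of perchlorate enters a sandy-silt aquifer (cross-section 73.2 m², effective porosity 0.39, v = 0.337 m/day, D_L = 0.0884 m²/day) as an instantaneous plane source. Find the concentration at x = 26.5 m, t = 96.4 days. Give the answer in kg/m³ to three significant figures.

For an instantaneous plane source, C(x,t) = M/(n_e·A·√(4πDt)) · exp(−(x−vt)²/(4Dt)), with n_e·A the pore (flow) area.
Plume center vt = 0.337 × 96.4 = 32.4868 m, so the well at 26.5 m is 5.9868 m upgradient of the peak.
√(4πDt) = 10.35 m, giving peak height M/(n_e·A·√(4πDt)) = 117/(0.39 × 73.2 × 10.35) = 0.3960 kg/m³.
(x−vt)²/(4Dt) = (-5.9868)²/(4 × 0.0884 × 96.4) = 1.051; exp(−1.051) = 0.3496.
C = 0.3960 × 0.3496 = 0.138 kg/m³.

0.138 kg/m³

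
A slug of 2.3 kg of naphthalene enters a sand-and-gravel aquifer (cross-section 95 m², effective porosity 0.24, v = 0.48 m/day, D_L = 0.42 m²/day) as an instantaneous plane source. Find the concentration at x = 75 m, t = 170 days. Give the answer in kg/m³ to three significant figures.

For an instantaneous plane source, C(x,t) = M/(n_e·A·√(4πDt)) · exp(−(x−vt)²/(4Dt)), with n_e·A the pore (flow) area.
Plume center vt = 0.48 × 170 = 81.6 m, so the well at 75 m is 6.6 m upgradient of the peak.
√(4πDt) = 29.95 m, giving peak height M/(n_e·A·√(4πDt)) = 2.3/(0.24 × 95 × 29.95) = 0.003368 kg/m³.
(x−vt)²/(4Dt) = (-6.6)²/(4 × 0.42 × 170) = 0.1525; exp(−0.1525) = 0.8586.
C = 0.003368 × 0.8586 = 0.00289 kg/m³.

0.00289 kg/m³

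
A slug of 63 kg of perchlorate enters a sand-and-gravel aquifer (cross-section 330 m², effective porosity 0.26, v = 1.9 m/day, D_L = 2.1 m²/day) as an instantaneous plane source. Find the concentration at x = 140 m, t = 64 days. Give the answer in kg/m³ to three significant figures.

For an instantaneous plane source, C(x,t) = M/(n_e·A·√(4πDt)) · exp(−(x−vt)²/(4Dt)), with n_e·A the pore (flow) area.
Plume center vt = 1.9 × 64 = 121.6 m, so the well at 140 m is 18.4 m downgradient of the peak.
√(4πDt) = 41.10 m, giving peak height M/(n_e·A·√(4πDt)) = 63/(0.26 × 330 × 41.10) = 0.01787 kg/m³.
(x−vt)²/(4Dt) = (18.4)²/(4 × 2.1 × 64) = 0.6298; exp(−0.6298) = 0.5327.
C = 0.01787 × 0.5327 = 0.00952 kg/m³.

0.00952 kg/m³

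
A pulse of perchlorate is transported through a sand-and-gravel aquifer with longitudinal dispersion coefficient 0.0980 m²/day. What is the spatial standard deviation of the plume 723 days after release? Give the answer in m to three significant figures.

11.9 m

Dispersive spreading gives a Gaussian with σ² = 2Dt; advection only shifts the center.
σ = √(2 × 0.0980 × 723) = 11.9 m.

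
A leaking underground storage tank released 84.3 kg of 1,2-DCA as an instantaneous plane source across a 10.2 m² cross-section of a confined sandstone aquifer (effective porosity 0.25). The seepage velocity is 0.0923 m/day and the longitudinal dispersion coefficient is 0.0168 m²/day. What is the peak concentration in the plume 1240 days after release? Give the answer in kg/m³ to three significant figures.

The peak of an instantaneous 1D plume sits at x = vt; there the Gaussian factor is 1 and C_max = M/(n_e·A·√(4πDt)), where n_e·A is the pore area the mass is dissolved in.
√(4πDt) = √(4π × 0.0168 × 1240) = 16.18 m, so C_max = 84.3/(0.25 × 10.2 × 16.18) = 2.04 kg/m³.

2.04 kg/m³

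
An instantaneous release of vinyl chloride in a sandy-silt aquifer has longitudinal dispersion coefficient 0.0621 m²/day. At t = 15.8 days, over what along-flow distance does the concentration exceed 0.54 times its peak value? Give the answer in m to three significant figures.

The plume is Gaussian with σ = √(2Dt) = √(2 × 0.0621 × 15.8) = 1.401 m.
C/C_peak = exp(−Δx²/(2σ²)) = 0.54 ⇒ Δx = σ·√(−2 ln 0.54) = 1.401 × 1.110 = 1.555 m.
Width = 2Δx = 3.11 m.

3.11 m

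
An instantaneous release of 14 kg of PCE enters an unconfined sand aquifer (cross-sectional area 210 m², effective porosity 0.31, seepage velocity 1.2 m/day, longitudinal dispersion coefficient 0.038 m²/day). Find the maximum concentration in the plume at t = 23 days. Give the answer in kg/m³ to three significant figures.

0.0649 kg/m³

The peak of an instantaneous 1D plume sits at x = vt; there the Gaussian factor is 1 and C_max = M/(n_e·A·√(4πDt)), where n_e·A is the pore area the mass is dissolved in.
√(4πDt) = √(4π × 0.038 × 23) = 3.314 m, so C_max = 14/(0.31 × 210 × 3.314) = 0.0649 kg/m³.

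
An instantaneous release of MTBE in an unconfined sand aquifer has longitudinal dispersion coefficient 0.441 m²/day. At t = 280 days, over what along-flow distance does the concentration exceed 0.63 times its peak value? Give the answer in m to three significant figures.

The plume is Gaussian with σ = √(2Dt) = √(2 × 0.441 × 280) = 15.71 m.
C/C_peak = exp(−Δx²/(2σ²)) = 0.63 ⇒ Δx = σ·√(−2 ln 0.63) = 15.71 × 0.9613 = 15.10 m.
Width = 2Δx = 30.2 m.

30.2 m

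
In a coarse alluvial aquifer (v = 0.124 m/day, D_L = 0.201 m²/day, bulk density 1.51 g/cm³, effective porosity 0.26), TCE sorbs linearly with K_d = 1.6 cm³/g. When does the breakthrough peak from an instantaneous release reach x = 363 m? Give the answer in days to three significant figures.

30000 days

Retardation factor R = 1 + ρ_b·K_d/n = 1 + 1.51 × 1.6/0.26 = 10.29.
Sorption retards both mechanisms: v_R = v/R = 0.01205 m/day, D_R = D/R = 0.01953 m²/day.
Peak time from v_R²t² + 2D_R t − x² = 0: t = (√(D_R² + v_R²x²) − D_R)/v_R².
√(D_R² + v_R²x²) = √(0.01953² + 0.01205² × 363²) = 4.374; v_R² = 0.0001452.
t = (4.374 − 0.01953)/0.0001452 = 30000 days.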